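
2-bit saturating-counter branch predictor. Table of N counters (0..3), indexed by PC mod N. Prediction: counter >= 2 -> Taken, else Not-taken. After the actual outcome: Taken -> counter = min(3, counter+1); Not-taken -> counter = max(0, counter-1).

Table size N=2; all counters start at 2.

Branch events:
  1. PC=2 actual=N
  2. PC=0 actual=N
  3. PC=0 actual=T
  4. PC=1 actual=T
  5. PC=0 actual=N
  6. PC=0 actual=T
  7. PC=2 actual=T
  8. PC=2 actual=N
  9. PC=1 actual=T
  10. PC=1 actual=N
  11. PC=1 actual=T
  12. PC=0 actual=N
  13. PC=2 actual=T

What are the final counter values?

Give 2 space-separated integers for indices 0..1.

Ev 1: PC=2 idx=0 pred=T actual=N -> ctr[0]=1
Ev 2: PC=0 idx=0 pred=N actual=N -> ctr[0]=0
Ev 3: PC=0 idx=0 pred=N actual=T -> ctr[0]=1
Ev 4: PC=1 idx=1 pred=T actual=T -> ctr[1]=3
Ev 5: PC=0 idx=0 pred=N actual=N -> ctr[0]=0
Ev 6: PC=0 idx=0 pred=N actual=T -> ctr[0]=1
Ev 7: PC=2 idx=0 pred=N actual=T -> ctr[0]=2
Ev 8: PC=2 idx=0 pred=T actual=N -> ctr[0]=1
Ev 9: PC=1 idx=1 pred=T actual=T -> ctr[1]=3
Ev 10: PC=1 idx=1 pred=T actual=N -> ctr[1]=2
Ev 11: PC=1 idx=1 pred=T actual=T -> ctr[1]=3
Ev 12: PC=0 idx=0 pred=N actual=N -> ctr[0]=0
Ev 13: PC=2 idx=0 pred=N actual=T -> ctr[0]=1

Answer: 1 3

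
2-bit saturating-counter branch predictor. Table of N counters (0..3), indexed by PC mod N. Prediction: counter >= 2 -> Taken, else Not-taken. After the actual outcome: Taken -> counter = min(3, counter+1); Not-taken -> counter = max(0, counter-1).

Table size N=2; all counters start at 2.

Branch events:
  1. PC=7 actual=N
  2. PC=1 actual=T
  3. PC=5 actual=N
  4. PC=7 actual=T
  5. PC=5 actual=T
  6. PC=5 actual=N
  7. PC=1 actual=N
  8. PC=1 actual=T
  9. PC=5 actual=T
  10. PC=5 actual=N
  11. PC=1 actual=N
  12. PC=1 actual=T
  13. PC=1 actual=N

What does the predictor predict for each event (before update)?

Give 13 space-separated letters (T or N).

Ev 1: PC=7 idx=1 pred=T actual=N -> ctr[1]=1
Ev 2: PC=1 idx=1 pred=N actual=T -> ctr[1]=2
Ev 3: PC=5 idx=1 pred=T actual=N -> ctr[1]=1
Ev 4: PC=7 idx=1 pred=N actual=T -> ctr[1]=2
Ev 5: PC=5 idx=1 pred=T actual=T -> ctr[1]=3
Ev 6: PC=5 idx=1 pred=T actual=N -> ctr[1]=2
Ev 7: PC=1 idx=1 pred=T actual=N -> ctr[1]=1
Ev 8: PC=1 idx=1 pred=N actual=T -> ctr[1]=2
Ev 9: PC=5 idx=1 pred=T actual=T -> ctr[1]=3
Ev 10: PC=5 idx=1 pred=T actual=N -> ctr[1]=2
Ev 11: PC=1 idx=1 pred=T actual=N -> ctr[1]=1
Ev 12: PC=1 idx=1 pred=N actual=T -> ctr[1]=2
Ev 13: PC=1 idx=1 pred=T actual=N -> ctr[1]=1

Answer: T N T N T T T N T T T N T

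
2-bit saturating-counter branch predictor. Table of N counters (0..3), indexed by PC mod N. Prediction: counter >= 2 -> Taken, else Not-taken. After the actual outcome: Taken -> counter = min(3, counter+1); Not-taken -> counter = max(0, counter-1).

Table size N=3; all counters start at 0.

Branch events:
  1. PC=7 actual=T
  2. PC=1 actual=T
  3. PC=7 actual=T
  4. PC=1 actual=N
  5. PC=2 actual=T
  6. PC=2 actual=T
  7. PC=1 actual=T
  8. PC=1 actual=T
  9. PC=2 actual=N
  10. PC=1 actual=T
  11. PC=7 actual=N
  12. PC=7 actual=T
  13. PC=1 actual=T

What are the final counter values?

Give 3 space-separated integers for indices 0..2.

Ev 1: PC=7 idx=1 pred=N actual=T -> ctr[1]=1
Ev 2: PC=1 idx=1 pred=N actual=T -> ctr[1]=2
Ev 3: PC=7 idx=1 pred=T actual=T -> ctr[1]=3
Ev 4: PC=1 idx=1 pred=T actual=N -> ctr[1]=2
Ev 5: PC=2 idx=2 pred=N actual=T -> ctr[2]=1
Ev 6: PC=2 idx=2 pred=N actual=T -> ctr[2]=2
Ev 7: PC=1 idx=1 pred=T actual=T -> ctr[1]=3
Ev 8: PC=1 idx=1 pred=T actual=T -> ctr[1]=3
Ev 9: PC=2 idx=2 pred=T actual=N -> ctr[2]=1
Ev 10: PC=1 idx=1 pred=T actual=T -> ctr[1]=3
Ev 11: PC=7 idx=1 pred=T actual=N -> ctr[1]=2
Ev 12: PC=7 idx=1 pred=T actual=T -> ctr[1]=3
Ev 13: PC=1 idx=1 pred=T actual=T -> ctr[1]=3

Answer: 0 3 1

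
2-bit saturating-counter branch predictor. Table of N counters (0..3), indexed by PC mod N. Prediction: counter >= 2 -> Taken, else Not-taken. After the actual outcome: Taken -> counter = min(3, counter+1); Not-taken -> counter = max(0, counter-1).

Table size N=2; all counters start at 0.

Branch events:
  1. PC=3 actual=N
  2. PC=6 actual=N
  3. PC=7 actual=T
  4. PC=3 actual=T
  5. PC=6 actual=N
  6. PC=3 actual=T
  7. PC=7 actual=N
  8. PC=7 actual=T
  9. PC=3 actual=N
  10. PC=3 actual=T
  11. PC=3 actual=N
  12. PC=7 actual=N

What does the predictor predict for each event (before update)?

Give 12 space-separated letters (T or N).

Ev 1: PC=3 idx=1 pred=N actual=N -> ctr[1]=0
Ev 2: PC=6 idx=0 pred=N actual=N -> ctr[0]=0
Ev 3: PC=7 idx=1 pred=N actual=T -> ctr[1]=1
Ev 4: PC=3 idx=1 pred=N actual=T -> ctr[1]=2
Ev 5: PC=6 idx=0 pred=N actual=N -> ctr[0]=0
Ev 6: PC=3 idx=1 pred=T actual=T -> ctr[1]=3
Ev 7: PC=7 idx=1 pred=T actual=N -> ctr[1]=2
Ev 8: PC=7 idx=1 pred=T actual=T -> ctr[1]=3
Ev 9: PC=3 idx=1 pred=T actual=N -> ctr[1]=2
Ev 10: PC=3 idx=1 pred=T actual=T -> ctr[1]=3
Ev 11: PC=3 idx=1 pred=T actual=N -> ctr[1]=2
Ev 12: PC=7 idx=1 pred=T actual=N -> ctr[1]=1

Answer: N N N N N T T T T T T T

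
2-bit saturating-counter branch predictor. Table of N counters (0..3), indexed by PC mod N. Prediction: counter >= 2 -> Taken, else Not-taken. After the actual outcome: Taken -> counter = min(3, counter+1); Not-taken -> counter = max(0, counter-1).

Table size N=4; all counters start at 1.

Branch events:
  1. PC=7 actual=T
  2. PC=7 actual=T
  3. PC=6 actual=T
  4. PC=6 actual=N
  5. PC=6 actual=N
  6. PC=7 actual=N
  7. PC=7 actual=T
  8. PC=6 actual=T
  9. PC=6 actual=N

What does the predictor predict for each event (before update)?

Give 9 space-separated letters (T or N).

Ev 1: PC=7 idx=3 pred=N actual=T -> ctr[3]=2
Ev 2: PC=7 idx=3 pred=T actual=T -> ctr[3]=3
Ev 3: PC=6 idx=2 pred=N actual=T -> ctr[2]=2
Ev 4: PC=6 idx=2 pred=T actual=N -> ctr[2]=1
Ev 5: PC=6 idx=2 pred=N actual=N -> ctr[2]=0
Ev 6: PC=7 idx=3 pred=T actual=N -> ctr[3]=2
Ev 7: PC=7 idx=3 pred=T actual=T -> ctr[3]=3
Ev 8: PC=6 idx=2 pred=N actual=T -> ctr[2]=1
Ev 9: PC=6 idx=2 pred=N actual=N -> ctr[2]=0

Answer: N T N T N T T N N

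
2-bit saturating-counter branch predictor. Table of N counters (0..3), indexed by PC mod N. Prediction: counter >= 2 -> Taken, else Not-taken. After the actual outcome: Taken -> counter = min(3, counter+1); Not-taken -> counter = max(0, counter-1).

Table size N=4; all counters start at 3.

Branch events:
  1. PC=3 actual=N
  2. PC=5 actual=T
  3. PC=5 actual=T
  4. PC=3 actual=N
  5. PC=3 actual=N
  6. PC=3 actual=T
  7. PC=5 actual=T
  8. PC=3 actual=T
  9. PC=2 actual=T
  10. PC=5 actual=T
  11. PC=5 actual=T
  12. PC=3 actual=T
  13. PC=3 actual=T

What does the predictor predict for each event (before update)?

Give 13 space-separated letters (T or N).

Answer: T T T T N N T N T T T T T

Derivation:
Ev 1: PC=3 idx=3 pred=T actual=N -> ctr[3]=2
Ev 2: PC=5 idx=1 pred=T actual=T -> ctr[1]=3
Ev 3: PC=5 idx=1 pred=T actual=T -> ctr[1]=3
Ev 4: PC=3 idx=3 pred=T actual=N -> ctr[3]=1
Ev 5: PC=3 idx=3 pred=N actual=N -> ctr[3]=0
Ev 6: PC=3 idx=3 pred=N actual=T -> ctr[3]=1
Ev 7: PC=5 idx=1 pred=T actual=T -> ctr[1]=3
Ev 8: PC=3 idx=3 pred=N actual=T -> ctr[3]=2
Ev 9: PC=2 idx=2 pred=T actual=T -> ctr[2]=3
Ev 10: PC=5 idx=1 pred=T actual=T -> ctr[1]=3
Ev 11: PC=5 idx=1 pred=T actual=T -> ctr[1]=3
Ev 12: PC=3 idx=3 pred=T actual=T -> ctr[3]=3
Ev 13: PC=3 idx=3 pred=T actual=T -> ctr[3]=3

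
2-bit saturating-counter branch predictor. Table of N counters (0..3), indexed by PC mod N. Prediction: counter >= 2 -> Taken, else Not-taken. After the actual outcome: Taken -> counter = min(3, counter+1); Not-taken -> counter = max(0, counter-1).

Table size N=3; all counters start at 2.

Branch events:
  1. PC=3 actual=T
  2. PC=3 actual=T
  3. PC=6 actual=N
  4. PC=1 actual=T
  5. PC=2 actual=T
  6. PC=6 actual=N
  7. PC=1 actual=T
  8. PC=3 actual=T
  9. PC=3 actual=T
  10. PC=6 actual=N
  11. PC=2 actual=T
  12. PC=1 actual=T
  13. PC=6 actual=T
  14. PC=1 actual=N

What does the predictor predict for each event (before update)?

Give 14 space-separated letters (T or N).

Ev 1: PC=3 idx=0 pred=T actual=T -> ctr[0]=3
Ev 2: PC=3 idx=0 pred=T actual=T -> ctr[0]=3
Ev 3: PC=6 idx=0 pred=T actual=N -> ctr[0]=2
Ev 4: PC=1 idx=1 pred=T actual=T -> ctr[1]=3
Ev 5: PC=2 idx=2 pred=T actual=T -> ctr[2]=3
Ev 6: PC=6 idx=0 pred=T actual=N -> ctr[0]=1
Ev 7: PC=1 idx=1 pred=T actual=T -> ctr[1]=3
Ev 8: PC=3 idx=0 pred=N actual=T -> ctr[0]=2
Ev 9: PC=3 idx=0 pred=T actual=T -> ctr[0]=3
Ev 10: PC=6 idx=0 pred=T actual=N -> ctr[0]=2
Ev 11: PC=2 idx=2 pred=T actual=T -> ctr[2]=3
Ev 12: PC=1 idx=1 pred=T actual=T -> ctr[1]=3
Ev 13: PC=6 idx=0 pred=T actual=T -> ctr[0]=3
Ev 14: PC=1 idx=1 pred=T actual=N -> ctr[1]=2

Answer: T T T T T T T N T T T T T T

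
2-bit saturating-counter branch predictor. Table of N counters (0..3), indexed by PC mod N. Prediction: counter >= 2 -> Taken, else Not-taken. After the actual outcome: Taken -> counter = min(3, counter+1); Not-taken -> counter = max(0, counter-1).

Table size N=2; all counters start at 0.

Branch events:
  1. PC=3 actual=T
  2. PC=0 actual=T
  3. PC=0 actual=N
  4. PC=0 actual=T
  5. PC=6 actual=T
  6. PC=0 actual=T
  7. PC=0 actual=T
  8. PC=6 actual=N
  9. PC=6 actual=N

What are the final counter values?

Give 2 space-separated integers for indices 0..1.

Ev 1: PC=3 idx=1 pred=N actual=T -> ctr[1]=1
Ev 2: PC=0 idx=0 pred=N actual=T -> ctr[0]=1
Ev 3: PC=0 idx=0 pred=N actual=N -> ctr[0]=0
Ev 4: PC=0 idx=0 pred=N actual=T -> ctr[0]=1
Ev 5: PC=6 idx=0 pred=N actual=T -> ctr[0]=2
Ev 6: PC=0 idx=0 pred=T actual=T -> ctr[0]=3
Ev 7: PC=0 idx=0 pred=T actual=T -> ctr[0]=3
Ev 8: PC=6 idx=0 pred=T actual=N -> ctr[0]=2
Ev 9: PC=6 idx=0 pred=T actual=N -> ctr[0]=1

Answer: 1 1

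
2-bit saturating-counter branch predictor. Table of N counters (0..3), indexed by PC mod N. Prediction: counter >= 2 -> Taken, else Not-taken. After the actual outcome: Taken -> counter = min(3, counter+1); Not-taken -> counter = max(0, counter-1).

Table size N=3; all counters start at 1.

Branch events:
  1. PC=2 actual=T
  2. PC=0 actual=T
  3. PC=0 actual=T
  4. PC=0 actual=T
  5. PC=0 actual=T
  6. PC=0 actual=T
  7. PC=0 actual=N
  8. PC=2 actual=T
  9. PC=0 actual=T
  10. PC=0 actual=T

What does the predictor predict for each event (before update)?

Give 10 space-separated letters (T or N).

Ev 1: PC=2 idx=2 pred=N actual=T -> ctr[2]=2
Ev 2: PC=0 idx=0 pred=N actual=T -> ctr[0]=2
Ev 3: PC=0 idx=0 pred=T actual=T -> ctr[0]=3
Ev 4: PC=0 idx=0 pred=T actual=T -> ctr[0]=3
Ev 5: PC=0 idx=0 pred=T actual=T -> ctr[0]=3
Ev 6: PC=0 idx=0 pred=T actual=T -> ctr[0]=3
Ev 7: PC=0 idx=0 pred=T actual=N -> ctr[0]=2
Ev 8: PC=2 idx=2 pred=T actual=T -> ctr[2]=3
Ev 9: PC=0 idx=0 pred=T actual=T -> ctr[0]=3
Ev 10: PC=0 idx=0 pred=T actual=T -> ctr[0]=3

Answer: N N T T T T T T T T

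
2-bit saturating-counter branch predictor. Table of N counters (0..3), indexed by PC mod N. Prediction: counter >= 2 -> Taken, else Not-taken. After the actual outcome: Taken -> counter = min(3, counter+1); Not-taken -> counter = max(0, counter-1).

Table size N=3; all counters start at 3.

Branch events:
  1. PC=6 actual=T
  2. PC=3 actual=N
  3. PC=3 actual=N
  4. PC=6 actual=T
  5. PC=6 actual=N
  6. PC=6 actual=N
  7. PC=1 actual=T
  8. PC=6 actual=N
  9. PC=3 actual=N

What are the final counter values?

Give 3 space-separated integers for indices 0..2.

Ev 1: PC=6 idx=0 pred=T actual=T -> ctr[0]=3
Ev 2: PC=3 idx=0 pred=T actual=N -> ctr[0]=2
Ev 3: PC=3 idx=0 pred=T actual=N -> ctr[0]=1
Ev 4: PC=6 idx=0 pred=N actual=T -> ctr[0]=2
Ev 5: PC=6 idx=0 pred=T actual=N -> ctr[0]=1
Ev 6: PC=6 idx=0 pred=N actual=N -> ctr[0]=0
Ev 7: PC=1 idx=1 pred=T actual=T -> ctr[1]=3
Ev 8: PC=6 idx=0 pred=N actual=N -> ctr[0]=0
Ev 9: PC=3 idx=0 pred=N actual=N -> ctr[0]=0

Answer: 0 3 3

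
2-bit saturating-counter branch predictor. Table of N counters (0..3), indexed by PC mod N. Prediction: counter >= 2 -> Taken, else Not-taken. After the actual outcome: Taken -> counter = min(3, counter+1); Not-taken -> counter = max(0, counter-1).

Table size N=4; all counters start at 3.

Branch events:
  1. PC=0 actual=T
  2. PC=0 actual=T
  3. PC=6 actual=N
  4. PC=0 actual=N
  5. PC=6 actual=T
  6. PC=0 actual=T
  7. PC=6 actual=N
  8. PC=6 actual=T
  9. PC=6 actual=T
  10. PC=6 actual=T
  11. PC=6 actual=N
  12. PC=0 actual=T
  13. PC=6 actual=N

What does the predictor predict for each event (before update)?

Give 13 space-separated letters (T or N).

Answer: T T T T T T T T T T T T T

Derivation:
Ev 1: PC=0 idx=0 pred=T actual=T -> ctr[0]=3
Ev 2: PC=0 idx=0 pred=T actual=T -> ctr[0]=3
Ev 3: PC=6 idx=2 pred=T actual=N -> ctr[2]=2
Ev 4: PC=0 idx=0 pred=T actual=N -> ctr[0]=2
Ev 5: PC=6 idx=2 pred=T actual=T -> ctr[2]=3
Ev 6: PC=0 idx=0 pred=T actual=T -> ctr[0]=3
Ev 7: PC=6 idx=2 pred=T actual=N -> ctr[2]=2
Ev 8: PC=6 idx=2 pred=T actual=T -> ctr[2]=3
Ev 9: PC=6 idx=2 pred=T actual=T -> ctr[2]=3
Ev 10: PC=6 idx=2 pred=T actual=T -> ctr[2]=3
Ev 11: PC=6 idx=2 pred=T actual=N -> ctr[2]=2
Ev 12: PC=0 idx=0 pred=T actual=T -> ctr[0]=3
Ev 13: PC=6 idx=2 pred=T actual=N -> ctr[2]=1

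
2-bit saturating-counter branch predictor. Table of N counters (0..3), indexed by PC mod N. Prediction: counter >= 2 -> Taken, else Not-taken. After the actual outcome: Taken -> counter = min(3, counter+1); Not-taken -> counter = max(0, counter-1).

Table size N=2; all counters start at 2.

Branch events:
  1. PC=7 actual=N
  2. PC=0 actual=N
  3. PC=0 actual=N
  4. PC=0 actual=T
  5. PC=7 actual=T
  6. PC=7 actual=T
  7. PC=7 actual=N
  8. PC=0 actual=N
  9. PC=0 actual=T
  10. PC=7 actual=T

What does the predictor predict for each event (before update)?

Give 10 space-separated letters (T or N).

Ev 1: PC=7 idx=1 pred=T actual=N -> ctr[1]=1
Ev 2: PC=0 idx=0 pred=T actual=N -> ctr[0]=1
Ev 3: PC=0 idx=0 pred=N actual=N -> ctr[0]=0
Ev 4: PC=0 idx=0 pred=N actual=T -> ctr[0]=1
Ev 5: PC=7 idx=1 pred=N actual=T -> ctr[1]=2
Ev 6: PC=7 idx=1 pred=T actual=T -> ctr[1]=3
Ev 7: PC=7 idx=1 pred=T actual=N -> ctr[1]=2
Ev 8: PC=0 idx=0 pred=N actual=N -> ctr[0]=0
Ev 9: PC=0 idx=0 pred=N actual=T -> ctr[0]=1
Ev 10: PC=7 idx=1 pred=T actual=T -> ctr[1]=3

Answer: T T N N N T T N N T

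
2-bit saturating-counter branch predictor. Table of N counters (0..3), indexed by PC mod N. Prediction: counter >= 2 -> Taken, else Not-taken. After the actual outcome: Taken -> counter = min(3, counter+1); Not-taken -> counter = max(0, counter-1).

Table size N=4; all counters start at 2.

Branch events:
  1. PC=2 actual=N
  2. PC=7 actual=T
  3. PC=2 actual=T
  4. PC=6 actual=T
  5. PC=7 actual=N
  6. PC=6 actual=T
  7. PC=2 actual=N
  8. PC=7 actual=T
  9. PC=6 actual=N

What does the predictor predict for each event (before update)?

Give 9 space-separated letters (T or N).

Answer: T T N T T T T T T

Derivation:
Ev 1: PC=2 idx=2 pred=T actual=N -> ctr[2]=1
Ev 2: PC=7 idx=3 pred=T actual=T -> ctr[3]=3
Ev 3: PC=2 idx=2 pred=N actual=T -> ctr[2]=2
Ev 4: PC=6 idx=2 pred=T actual=T -> ctr[2]=3
Ev 5: PC=7 idx=3 pred=T actual=N -> ctr[3]=2
Ev 6: PC=6 idx=2 pred=T actual=T -> ctr[2]=3
Ev 7: PC=2 idx=2 pred=T actual=N -> ctr[2]=2
Ev 8: PC=7 idx=3 pred=T actual=T -> ctr[3]=3
Ev 9: PC=6 idx=2 pred=T actual=N -> ctr[2]=1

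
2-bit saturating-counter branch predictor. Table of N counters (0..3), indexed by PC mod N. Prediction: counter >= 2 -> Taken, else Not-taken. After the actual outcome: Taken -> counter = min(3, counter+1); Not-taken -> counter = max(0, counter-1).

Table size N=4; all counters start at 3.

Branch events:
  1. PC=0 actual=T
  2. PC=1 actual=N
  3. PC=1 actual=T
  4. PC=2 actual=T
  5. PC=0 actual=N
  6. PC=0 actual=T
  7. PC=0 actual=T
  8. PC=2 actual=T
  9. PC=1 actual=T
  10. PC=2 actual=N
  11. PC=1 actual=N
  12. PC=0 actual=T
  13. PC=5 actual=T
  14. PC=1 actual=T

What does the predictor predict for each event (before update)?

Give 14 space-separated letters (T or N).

Ev 1: PC=0 idx=0 pred=T actual=T -> ctr[0]=3
Ev 2: PC=1 idx=1 pred=T actual=N -> ctr[1]=2
Ev 3: PC=1 idx=1 pred=T actual=T -> ctr[1]=3
Ev 4: PC=2 idx=2 pred=T actual=T -> ctr[2]=3
Ev 5: PC=0 idx=0 pred=T actual=N -> ctr[0]=2
Ev 6: PC=0 idx=0 pred=T actual=T -> ctr[0]=3
Ev 7: PC=0 idx=0 pred=T actual=T -> ctr[0]=3
Ev 8: PC=2 idx=2 pred=T actual=T -> ctr[2]=3
Ev 9: PC=1 idx=1 pred=T actual=T -> ctr[1]=3
Ev 10: PC=2 idx=2 pred=T actual=N -> ctr[2]=2
Ev 11: PC=1 idx=1 pred=T actual=N -> ctr[1]=2
Ev 12: PC=0 idx=0 pred=T actual=T -> ctr[0]=3
Ev 13: PC=5 idx=1 pred=T actual=T -> ctr[1]=3
Ev 14: PC=1 idx=1 pred=T actual=T -> ctr[1]=3

Answer: T T T T T T T T T T T T T T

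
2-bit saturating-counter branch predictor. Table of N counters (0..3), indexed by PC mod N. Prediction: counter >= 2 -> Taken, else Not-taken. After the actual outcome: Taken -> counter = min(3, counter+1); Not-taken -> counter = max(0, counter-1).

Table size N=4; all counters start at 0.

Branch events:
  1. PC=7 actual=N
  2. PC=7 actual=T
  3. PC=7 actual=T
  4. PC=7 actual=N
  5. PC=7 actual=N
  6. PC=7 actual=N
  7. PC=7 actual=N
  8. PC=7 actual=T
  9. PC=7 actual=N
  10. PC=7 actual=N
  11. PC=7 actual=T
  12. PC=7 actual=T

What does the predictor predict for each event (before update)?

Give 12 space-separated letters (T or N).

Answer: N N N T N N N N N N N N

Derivation:
Ev 1: PC=7 idx=3 pred=N actual=N -> ctr[3]=0
Ev 2: PC=7 idx=3 pred=N actual=T -> ctr[3]=1
Ev 3: PC=7 idx=3 pred=N actual=T -> ctr[3]=2
Ev 4: PC=7 idx=3 pred=T actual=N -> ctr[3]=1
Ev 5: PC=7 idx=3 pred=N actual=N -> ctr[3]=0
Ev 6: PC=7 idx=3 pred=N actual=N -> ctr[3]=0
Ev 7: PC=7 idx=3 pred=N actual=N -> ctr[3]=0
Ev 8: PC=7 idx=3 pred=N actual=T -> ctr[3]=1
Ev 9: PC=7 idx=3 pred=N actual=N -> ctr[3]=0
Ev 10: PC=7 idx=3 pred=N actual=N -> ctr[3]=0
Ev 11: PC=7 idx=3 pred=N actual=T -> ctr[3]=1
Ev 12: PC=7 idx=3 pred=N actual=T -> ctr[3]=2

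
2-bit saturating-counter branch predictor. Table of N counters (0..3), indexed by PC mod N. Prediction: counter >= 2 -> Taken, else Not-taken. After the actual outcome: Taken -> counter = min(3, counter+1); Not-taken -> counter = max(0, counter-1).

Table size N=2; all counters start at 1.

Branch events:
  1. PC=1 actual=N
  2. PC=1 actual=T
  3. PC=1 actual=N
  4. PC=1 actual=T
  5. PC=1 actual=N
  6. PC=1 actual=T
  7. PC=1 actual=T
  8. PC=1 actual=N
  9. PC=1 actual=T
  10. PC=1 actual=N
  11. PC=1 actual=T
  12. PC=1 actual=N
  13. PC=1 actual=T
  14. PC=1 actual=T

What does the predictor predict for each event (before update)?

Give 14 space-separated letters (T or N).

Ev 1: PC=1 idx=1 pred=N actual=N -> ctr[1]=0
Ev 2: PC=1 idx=1 pred=N actual=T -> ctr[1]=1
Ev 3: PC=1 idx=1 pred=N actual=N -> ctr[1]=0
Ev 4: PC=1 idx=1 pred=N actual=T -> ctr[1]=1
Ev 5: PC=1 idx=1 pred=N actual=N -> ctr[1]=0
Ev 6: PC=1 idx=1 pred=N actual=T -> ctr[1]=1
Ev 7: PC=1 idx=1 pred=N actual=T -> ctr[1]=2
Ev 8: PC=1 idx=1 pred=T actual=N -> ctr[1]=1
Ev 9: PC=1 idx=1 pred=N actual=T -> ctr[1]=2
Ev 10: PC=1 idx=1 pred=T actual=N -> ctr[1]=1
Ev 11: PC=1 idx=1 pred=N actual=T -> ctr[1]=2
Ev 12: PC=1 idx=1 pred=T actual=N -> ctr[1]=1
Ev 13: PC=1 idx=1 pred=N actual=T -> ctr[1]=2
Ev 14: PC=1 idx=1 pred=T actual=T -> ctr[1]=3

Answer: N N N N N N N T N T N T N T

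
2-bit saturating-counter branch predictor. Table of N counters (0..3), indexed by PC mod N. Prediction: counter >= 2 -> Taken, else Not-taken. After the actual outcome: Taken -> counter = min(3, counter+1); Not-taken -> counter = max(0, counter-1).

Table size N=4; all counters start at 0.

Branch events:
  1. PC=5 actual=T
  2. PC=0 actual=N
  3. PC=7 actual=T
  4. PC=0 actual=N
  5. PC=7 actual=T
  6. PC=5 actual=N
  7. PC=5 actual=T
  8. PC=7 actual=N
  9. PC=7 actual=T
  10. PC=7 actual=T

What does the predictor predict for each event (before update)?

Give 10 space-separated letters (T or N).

Answer: N N N N N N N T N T

Derivation:
Ev 1: PC=5 idx=1 pred=N actual=T -> ctr[1]=1
Ev 2: PC=0 idx=0 pred=N actual=N -> ctr[0]=0
Ev 3: PC=7 idx=3 pred=N actual=T -> ctr[3]=1
Ev 4: PC=0 idx=0 pred=N actual=N -> ctr[0]=0
Ev 5: PC=7 idx=3 pred=N actual=T -> ctr[3]=2
Ev 6: PC=5 idx=1 pred=N actual=N -> ctr[1]=0
Ev 7: PC=5 idx=1 pred=N actual=T -> ctr[1]=1
Ev 8: PC=7 idx=3 pred=T actual=N -> ctr[3]=1
Ev 9: PC=7 idx=3 pred=N actual=T -> ctr[3]=2
Ev 10: PC=7 idx=3 pred=T actual=T -> ctr[3]=3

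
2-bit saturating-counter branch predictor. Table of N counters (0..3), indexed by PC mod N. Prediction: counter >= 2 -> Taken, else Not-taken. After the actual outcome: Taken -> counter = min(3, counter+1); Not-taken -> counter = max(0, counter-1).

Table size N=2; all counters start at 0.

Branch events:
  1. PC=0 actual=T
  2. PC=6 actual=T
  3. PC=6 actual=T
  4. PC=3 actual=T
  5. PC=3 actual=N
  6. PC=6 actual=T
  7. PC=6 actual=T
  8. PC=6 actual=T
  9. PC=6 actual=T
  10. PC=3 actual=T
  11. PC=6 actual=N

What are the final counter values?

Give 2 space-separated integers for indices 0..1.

Ev 1: PC=0 idx=0 pred=N actual=T -> ctr[0]=1
Ev 2: PC=6 idx=0 pred=N actual=T -> ctr[0]=2
Ev 3: PC=6 idx=0 pred=T actual=T -> ctr[0]=3
Ev 4: PC=3 idx=1 pred=N actual=T -> ctr[1]=1
Ev 5: PC=3 idx=1 pred=N actual=N -> ctr[1]=0
Ev 6: PC=6 idx=0 pred=T actual=T -> ctr[0]=3
Ev 7: PC=6 idx=0 pred=T actual=T -> ctr[0]=3
Ev 8: PC=6 idx=0 pred=T actual=T -> ctr[0]=3
Ev 9: PC=6 idx=0 pred=T actual=T -> ctr[0]=3
Ev 10: PC=3 idx=1 pred=N actual=T -> ctr[1]=1
Ev 11: PC=6 idx=0 pred=T actual=N -> ctr[0]=2

Answer: 2 1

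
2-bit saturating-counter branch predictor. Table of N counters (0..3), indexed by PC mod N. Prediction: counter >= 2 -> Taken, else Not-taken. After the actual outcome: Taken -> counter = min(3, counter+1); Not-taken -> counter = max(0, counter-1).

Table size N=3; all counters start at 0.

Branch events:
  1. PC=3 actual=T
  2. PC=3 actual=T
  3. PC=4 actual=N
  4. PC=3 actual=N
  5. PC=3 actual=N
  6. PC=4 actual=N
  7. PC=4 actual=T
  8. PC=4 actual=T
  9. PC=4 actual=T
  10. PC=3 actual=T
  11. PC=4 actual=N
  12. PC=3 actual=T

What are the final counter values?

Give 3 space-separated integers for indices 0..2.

Answer: 2 2 0

Derivation:
Ev 1: PC=3 idx=0 pred=N actual=T -> ctr[0]=1
Ev 2: PC=3 idx=0 pred=N actual=T -> ctr[0]=2
Ev 3: PC=4 idx=1 pred=N actual=N -> ctr[1]=0
Ev 4: PC=3 idx=0 pred=T actual=N -> ctr[0]=1
Ev 5: PC=3 idx=0 pred=N actual=N -> ctr[0]=0
Ev 6: PC=4 idx=1 pred=N actual=N -> ctr[1]=0
Ev 7: PC=4 idx=1 pred=N actual=T -> ctr[1]=1
Ev 8: PC=4 idx=1 pred=N actual=T -> ctr[1]=2
Ev 9: PC=4 idx=1 pred=T actual=T -> ctr[1]=3
Ev 10: PC=3 idx=0 pred=N actual=T -> ctr[0]=1
Ev 11: PC=4 idx=1 pred=T actual=N -> ctr[1]=2
Ev 12: PC=3 idx=0 pred=N actual=T -> ctr[0]=2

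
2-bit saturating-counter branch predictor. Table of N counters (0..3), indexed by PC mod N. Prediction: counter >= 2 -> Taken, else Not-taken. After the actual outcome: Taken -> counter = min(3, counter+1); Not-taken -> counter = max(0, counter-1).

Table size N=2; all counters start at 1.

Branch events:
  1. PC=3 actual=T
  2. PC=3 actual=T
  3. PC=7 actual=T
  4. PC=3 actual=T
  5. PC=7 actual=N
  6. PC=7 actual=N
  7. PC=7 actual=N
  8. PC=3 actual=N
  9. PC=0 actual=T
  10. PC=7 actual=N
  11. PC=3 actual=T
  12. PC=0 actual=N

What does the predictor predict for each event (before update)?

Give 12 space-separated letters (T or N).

Ev 1: PC=3 idx=1 pred=N actual=T -> ctr[1]=2
Ev 2: PC=3 idx=1 pred=T actual=T -> ctr[1]=3
Ev 3: PC=7 idx=1 pred=T actual=T -> ctr[1]=3
Ev 4: PC=3 idx=1 pred=T actual=T -> ctr[1]=3
Ev 5: PC=7 idx=1 pred=T actual=N -> ctr[1]=2
Ev 6: PC=7 idx=1 pred=T actual=N -> ctr[1]=1
Ev 7: PC=7 idx=1 pred=N actual=N -> ctr[1]=0
Ev 8: PC=3 idx=1 pred=N actual=N -> ctr[1]=0
Ev 9: PC=0 idx=0 pred=N actual=T -> ctr[0]=2
Ev 10: PC=7 idx=1 pred=N actual=N -> ctr[1]=0
Ev 11: PC=3 idx=1 pred=N actual=T -> ctr[1]=1
Ev 12: PC=0 idx=0 pred=T actual=N -> ctr[0]=1

Answer: N T T T T T N N N N N T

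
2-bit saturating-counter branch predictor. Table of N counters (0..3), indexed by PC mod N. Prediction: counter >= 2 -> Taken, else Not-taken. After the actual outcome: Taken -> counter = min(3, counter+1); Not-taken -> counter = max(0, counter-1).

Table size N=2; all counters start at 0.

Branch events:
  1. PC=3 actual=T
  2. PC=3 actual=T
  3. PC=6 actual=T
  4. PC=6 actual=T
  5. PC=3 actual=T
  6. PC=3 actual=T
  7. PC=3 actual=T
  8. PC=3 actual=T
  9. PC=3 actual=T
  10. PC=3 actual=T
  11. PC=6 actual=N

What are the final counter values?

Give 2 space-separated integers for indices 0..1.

Ev 1: PC=3 idx=1 pred=N actual=T -> ctr[1]=1
Ev 2: PC=3 idx=1 pred=N actual=T -> ctr[1]=2
Ev 3: PC=6 idx=0 pred=N actual=T -> ctr[0]=1
Ev 4: PC=6 idx=0 pred=N actual=T -> ctr[0]=2
Ev 5: PC=3 idx=1 pred=T actual=T -> ctr[1]=3
Ev 6: PC=3 idx=1 pred=T actual=T -> ctr[1]=3
Ev 7: PC=3 idx=1 pred=T actual=T -> ctr[1]=3
Ev 8: PC=3 idx=1 pred=T actual=T -> ctr[1]=3
Ev 9: PC=3 idx=1 pred=T actual=T -> ctr[1]=3
Ev 10: PC=3 idx=1 pred=T actual=T -> ctr[1]=3
Ev 11: PC=6 idx=0 pred=T actual=N -> ctr[0]=1

Answer: 1 3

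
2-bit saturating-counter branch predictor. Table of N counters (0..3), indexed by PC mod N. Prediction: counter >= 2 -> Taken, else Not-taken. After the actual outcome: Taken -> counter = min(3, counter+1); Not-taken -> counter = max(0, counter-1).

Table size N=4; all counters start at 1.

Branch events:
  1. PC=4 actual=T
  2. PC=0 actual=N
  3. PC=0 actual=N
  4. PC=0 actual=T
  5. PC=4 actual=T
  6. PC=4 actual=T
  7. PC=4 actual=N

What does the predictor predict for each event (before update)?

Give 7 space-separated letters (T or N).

Ev 1: PC=4 idx=0 pred=N actual=T -> ctr[0]=2
Ev 2: PC=0 idx=0 pred=T actual=N -> ctr[0]=1
Ev 3: PC=0 idx=0 pred=N actual=N -> ctr[0]=0
Ev 4: PC=0 idx=0 pred=N actual=T -> ctr[0]=1
Ev 5: PC=4 idx=0 pred=N actual=T -> ctr[0]=2
Ev 6: PC=4 idx=0 pred=T actual=T -> ctr[0]=3
Ev 7: PC=4 idx=0 pred=T actual=N -> ctr[0]=2

Answer: N T N N N T T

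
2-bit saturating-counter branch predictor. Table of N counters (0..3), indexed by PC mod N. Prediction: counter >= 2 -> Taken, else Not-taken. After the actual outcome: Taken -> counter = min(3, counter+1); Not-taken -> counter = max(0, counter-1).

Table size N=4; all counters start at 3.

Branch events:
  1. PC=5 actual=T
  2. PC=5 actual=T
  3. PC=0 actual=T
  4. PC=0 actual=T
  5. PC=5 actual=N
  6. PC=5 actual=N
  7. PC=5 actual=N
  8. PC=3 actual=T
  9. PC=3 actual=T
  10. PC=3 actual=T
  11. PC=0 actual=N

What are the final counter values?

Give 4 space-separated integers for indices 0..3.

Ev 1: PC=5 idx=1 pred=T actual=T -> ctr[1]=3
Ev 2: PC=5 idx=1 pred=T actual=T -> ctr[1]=3
Ev 3: PC=0 idx=0 pred=T actual=T -> ctr[0]=3
Ev 4: PC=0 idx=0 pred=T actual=T -> ctr[0]=3
Ev 5: PC=5 idx=1 pred=T actual=N -> ctr[1]=2
Ev 6: PC=5 idx=1 pred=T actual=N -> ctr[1]=1
Ev 7: PC=5 idx=1 pred=N actual=N -> ctr[1]=0
Ev 8: PC=3 idx=3 pred=T actual=T -> ctr[3]=3
Ev 9: PC=3 idx=3 pred=T actual=T -> ctr[3]=3
Ev 10: PC=3 idx=3 pred=T actual=T -> ctr[3]=3
Ev 11: PC=0 idx=0 pred=T actual=N -> ctr[0]=2

Answer: 2 0 3 3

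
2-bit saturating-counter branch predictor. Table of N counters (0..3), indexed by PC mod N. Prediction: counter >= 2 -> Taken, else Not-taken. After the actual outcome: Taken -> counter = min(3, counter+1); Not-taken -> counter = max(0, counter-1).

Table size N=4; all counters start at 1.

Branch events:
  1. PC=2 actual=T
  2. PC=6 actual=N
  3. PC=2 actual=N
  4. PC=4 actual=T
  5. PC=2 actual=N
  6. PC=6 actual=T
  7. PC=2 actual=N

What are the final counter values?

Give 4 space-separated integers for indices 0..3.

Ev 1: PC=2 idx=2 pred=N actual=T -> ctr[2]=2
Ev 2: PC=6 idx=2 pred=T actual=N -> ctr[2]=1
Ev 3: PC=2 idx=2 pred=N actual=N -> ctr[2]=0
Ev 4: PC=4 idx=0 pred=N actual=T -> ctr[0]=2
Ev 5: PC=2 idx=2 pred=N actual=N -> ctr[2]=0
Ev 6: PC=6 idx=2 pred=N actual=T -> ctr[2]=1
Ev 7: PC=2 idx=2 pred=N actual=N -> ctr[2]=0

Answer: 2 1 0 1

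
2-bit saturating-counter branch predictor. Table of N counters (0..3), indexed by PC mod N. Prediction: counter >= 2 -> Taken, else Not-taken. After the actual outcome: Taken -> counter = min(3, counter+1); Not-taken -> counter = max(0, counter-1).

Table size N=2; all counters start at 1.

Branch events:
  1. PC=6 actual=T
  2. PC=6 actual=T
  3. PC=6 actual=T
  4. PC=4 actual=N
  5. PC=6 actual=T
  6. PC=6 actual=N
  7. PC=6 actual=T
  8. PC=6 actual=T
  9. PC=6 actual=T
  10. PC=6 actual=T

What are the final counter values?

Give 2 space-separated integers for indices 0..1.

Answer: 3 1

Derivation:
Ev 1: PC=6 idx=0 pred=N actual=T -> ctr[0]=2
Ev 2: PC=6 idx=0 pred=T actual=T -> ctr[0]=3
Ev 3: PC=6 idx=0 pred=T actual=T -> ctr[0]=3
Ev 4: PC=4 idx=0 pred=T actual=N -> ctr[0]=2
Ev 5: PC=6 idx=0 pred=T actual=T -> ctr[0]=3
Ev 6: PC=6 idx=0 pred=T actual=N -> ctr[0]=2
Ev 7: PC=6 idx=0 pred=T actual=T -> ctr[0]=3
Ev 8: PC=6 idx=0 pred=T actual=T -> ctr[0]=3
Ev 9: PC=6 idx=0 pred=T actual=T -> ctr[0]=3
Ev 10: PC=6 idx=0 pred=T actual=T -> ctr[0]=3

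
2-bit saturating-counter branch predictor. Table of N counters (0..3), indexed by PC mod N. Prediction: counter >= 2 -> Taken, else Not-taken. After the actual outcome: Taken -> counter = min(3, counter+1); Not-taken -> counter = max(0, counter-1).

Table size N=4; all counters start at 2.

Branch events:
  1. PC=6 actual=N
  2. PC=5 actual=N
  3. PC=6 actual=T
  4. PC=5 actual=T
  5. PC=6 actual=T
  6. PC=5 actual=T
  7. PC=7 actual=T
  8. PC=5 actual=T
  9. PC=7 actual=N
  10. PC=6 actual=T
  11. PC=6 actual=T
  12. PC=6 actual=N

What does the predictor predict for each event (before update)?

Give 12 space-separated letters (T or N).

Ev 1: PC=6 idx=2 pred=T actual=N -> ctr[2]=1
Ev 2: PC=5 idx=1 pred=T actual=N -> ctr[1]=1
Ev 3: PC=6 idx=2 pred=N actual=T -> ctr[2]=2
Ev 4: PC=5 idx=1 pred=N actual=T -> ctr[1]=2
Ev 5: PC=6 idx=2 pred=T actual=T -> ctr[2]=3
Ev 6: PC=5 idx=1 pred=T actual=T -> ctr[1]=3
Ev 7: PC=7 idx=3 pred=T actual=T -> ctr[3]=3
Ev 8: PC=5 idx=1 pred=T actual=T -> ctr[1]=3
Ev 9: PC=7 idx=3 pred=T actual=N -> ctr[3]=2
Ev 10: PC=6 idx=2 pred=T actual=T -> ctr[2]=3
Ev 11: PC=6 idx=2 pred=T actual=T -> ctr[2]=3
Ev 12: PC=6 idx=2 pred=T actual=N -> ctr[2]=2

Answer: T T N N T T T T T T T T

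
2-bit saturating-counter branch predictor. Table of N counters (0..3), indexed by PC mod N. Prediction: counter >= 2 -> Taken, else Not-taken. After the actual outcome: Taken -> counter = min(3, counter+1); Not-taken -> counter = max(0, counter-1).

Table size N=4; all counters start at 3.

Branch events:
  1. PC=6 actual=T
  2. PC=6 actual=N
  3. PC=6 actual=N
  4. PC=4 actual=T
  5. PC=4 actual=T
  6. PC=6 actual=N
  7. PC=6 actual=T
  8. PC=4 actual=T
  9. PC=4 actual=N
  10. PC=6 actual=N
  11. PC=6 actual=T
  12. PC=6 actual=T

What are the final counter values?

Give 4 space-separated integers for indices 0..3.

Ev 1: PC=6 idx=2 pred=T actual=T -> ctr[2]=3
Ev 2: PC=6 idx=2 pred=T actual=N -> ctr[2]=2
Ev 3: PC=6 idx=2 pred=T actual=N -> ctr[2]=1
Ev 4: PC=4 idx=0 pred=T actual=T -> ctr[0]=3
Ev 5: PC=4 idx=0 pred=T actual=T -> ctr[0]=3
Ev 6: PC=6 idx=2 pred=N actual=N -> ctr[2]=0
Ev 7: PC=6 idx=2 pred=N actual=T -> ctr[2]=1
Ev 8: PC=4 idx=0 pred=T actual=T -> ctr[0]=3
Ev 9: PC=4 idx=0 pred=T actual=N -> ctr[0]=2
Ev 10: PC=6 idx=2 pred=N actual=N -> ctr[2]=0
Ev 11: PC=6 idx=2 pred=N actual=T -> ctr[2]=1
Ev 12: PC=6 idx=2 pred=N actual=T -> ctr[2]=2

Answer: 2 3 2 3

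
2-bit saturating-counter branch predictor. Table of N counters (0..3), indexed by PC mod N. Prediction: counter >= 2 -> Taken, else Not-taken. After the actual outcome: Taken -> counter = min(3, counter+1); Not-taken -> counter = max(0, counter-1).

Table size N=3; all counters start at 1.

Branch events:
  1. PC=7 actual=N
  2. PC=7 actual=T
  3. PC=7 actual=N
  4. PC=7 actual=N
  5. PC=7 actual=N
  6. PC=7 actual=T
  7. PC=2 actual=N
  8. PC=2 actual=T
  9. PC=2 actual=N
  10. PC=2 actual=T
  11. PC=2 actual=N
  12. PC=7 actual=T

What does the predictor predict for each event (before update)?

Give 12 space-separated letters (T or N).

Answer: N N N N N N N N N N N N

Derivation:
Ev 1: PC=7 idx=1 pred=N actual=N -> ctr[1]=0
Ev 2: PC=7 idx=1 pred=N actual=T -> ctr[1]=1
Ev 3: PC=7 idx=1 pred=N actual=N -> ctr[1]=0
Ev 4: PC=7 idx=1 pred=N actual=N -> ctr[1]=0
Ev 5: PC=7 idx=1 pred=N actual=N -> ctr[1]=0
Ev 6: PC=7 idx=1 pred=N actual=T -> ctr[1]=1
Ev 7: PC=2 idx=2 pred=N actual=N -> ctr[2]=0
Ev 8: PC=2 idx=2 pred=N actual=T -> ctr[2]=1
Ev 9: PC=2 idx=2 pred=N actual=N -> ctr[2]=0
Ev 10: PC=2 idx=2 pred=N actual=T -> ctr[2]=1
Ev 11: PC=2 idx=2 pred=N actual=N -> ctr[2]=0
Ev 12: PC=7 idx=1 pred=N actual=T -> ctr[1]=2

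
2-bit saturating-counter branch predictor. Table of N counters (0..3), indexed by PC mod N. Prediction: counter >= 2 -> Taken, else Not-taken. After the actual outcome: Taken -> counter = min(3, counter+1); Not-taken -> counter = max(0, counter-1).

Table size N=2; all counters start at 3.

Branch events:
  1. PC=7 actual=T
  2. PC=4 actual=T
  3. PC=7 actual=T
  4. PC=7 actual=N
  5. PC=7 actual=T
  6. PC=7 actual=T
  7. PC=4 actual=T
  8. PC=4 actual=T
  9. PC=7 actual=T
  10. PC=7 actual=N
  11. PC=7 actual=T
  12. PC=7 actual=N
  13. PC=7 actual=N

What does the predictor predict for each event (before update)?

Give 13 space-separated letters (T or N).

Answer: T T T T T T T T T T T T T

Derivation:
Ev 1: PC=7 idx=1 pred=T actual=T -> ctr[1]=3
Ev 2: PC=4 idx=0 pred=T actual=T -> ctr[0]=3
Ev 3: PC=7 idx=1 pred=T actual=T -> ctr[1]=3
Ev 4: PC=7 idx=1 pred=T actual=N -> ctr[1]=2
Ev 5: PC=7 idx=1 pred=T actual=T -> ctr[1]=3
Ev 6: PC=7 idx=1 pred=T actual=T -> ctr[1]=3
Ev 7: PC=4 idx=0 pred=T actual=T -> ctr[0]=3
Ev 8: PC=4 idx=0 pred=T actual=T -> ctr[0]=3
Ev 9: PC=7 idx=1 pred=T actual=T -> ctr[1]=3
Ev 10: PC=7 idx=1 pred=T actual=N -> ctr[1]=2
Ev 11: PC=7 idx=1 pred=T actual=T -> ctr[1]=3
Ev 12: PC=7 idx=1 pred=T actual=N -> ctr[1]=2
Ev 13: PC=7 idx=1 pred=T actual=N -> ctr[1]=1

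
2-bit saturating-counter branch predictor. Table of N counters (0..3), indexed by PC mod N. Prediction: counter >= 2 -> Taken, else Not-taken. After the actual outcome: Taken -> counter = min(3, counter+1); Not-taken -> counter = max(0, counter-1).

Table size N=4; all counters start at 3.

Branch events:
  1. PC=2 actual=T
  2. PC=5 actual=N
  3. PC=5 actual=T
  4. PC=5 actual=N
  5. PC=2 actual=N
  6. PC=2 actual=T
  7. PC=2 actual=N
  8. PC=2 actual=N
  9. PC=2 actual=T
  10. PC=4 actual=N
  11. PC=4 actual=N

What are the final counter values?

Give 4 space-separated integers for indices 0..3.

Ev 1: PC=2 idx=2 pred=T actual=T -> ctr[2]=3
Ev 2: PC=5 idx=1 pred=T actual=N -> ctr[1]=2
Ev 3: PC=5 idx=1 pred=T actual=T -> ctr[1]=3
Ev 4: PC=5 idx=1 pred=T actual=N -> ctr[1]=2
Ev 5: PC=2 idx=2 pred=T actual=N -> ctr[2]=2
Ev 6: PC=2 idx=2 pred=T actual=T -> ctr[2]=3
Ev 7: PC=2 idx=2 pred=T actual=N -> ctr[2]=2
Ev 8: PC=2 idx=2 pred=T actual=N -> ctr[2]=1
Ev 9: PC=2 idx=2 pred=N actual=T -> ctr[2]=2
Ev 10: PC=4 idx=0 pred=T actual=N -> ctr[0]=2
Ev 11: PC=4 idx=0 pred=T actual=N -> ctr[0]=1

Answer: 1 2 2 3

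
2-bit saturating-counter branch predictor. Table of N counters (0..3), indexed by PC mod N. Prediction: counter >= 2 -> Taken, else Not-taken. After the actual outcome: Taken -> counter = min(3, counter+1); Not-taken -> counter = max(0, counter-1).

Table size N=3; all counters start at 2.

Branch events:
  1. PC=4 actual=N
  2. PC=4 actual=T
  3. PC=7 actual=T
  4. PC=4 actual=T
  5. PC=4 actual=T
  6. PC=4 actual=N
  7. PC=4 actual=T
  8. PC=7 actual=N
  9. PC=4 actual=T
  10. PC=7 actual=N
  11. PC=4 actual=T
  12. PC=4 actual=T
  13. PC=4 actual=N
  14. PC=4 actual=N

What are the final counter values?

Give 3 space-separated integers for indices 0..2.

Answer: 2 1 2

Derivation:
Ev 1: PC=4 idx=1 pred=T actual=N -> ctr[1]=1
Ev 2: PC=4 idx=1 pred=N actual=T -> ctr[1]=2
Ev 3: PC=7 idx=1 pred=T actual=T -> ctr[1]=3
Ev 4: PC=4 idx=1 pred=T actual=T -> ctr[1]=3
Ev 5: PC=4 idx=1 pred=T actual=T -> ctr[1]=3
Ev 6: PC=4 idx=1 pred=T actual=N -> ctr[1]=2
Ev 7: PC=4 idx=1 pred=T actual=T -> ctr[1]=3
Ev 8: PC=7 idx=1 pred=T actual=N -> ctr[1]=2
Ev 9: PC=4 idx=1 pred=T actual=T -> ctr[1]=3
Ev 10: PC=7 idx=1 pred=T actual=N -> ctr[1]=2
Ev 11: PC=4 idx=1 pred=T actual=T -> ctr[1]=3
Ev 12: PC=4 idx=1 pred=T actual=T -> ctr[1]=3
Ev 13: PC=4 idx=1 pred=T actual=N -> ctr[1]=2
Ev 14: PC=4 idx=1 pred=T actual=N -> ctr[1]=1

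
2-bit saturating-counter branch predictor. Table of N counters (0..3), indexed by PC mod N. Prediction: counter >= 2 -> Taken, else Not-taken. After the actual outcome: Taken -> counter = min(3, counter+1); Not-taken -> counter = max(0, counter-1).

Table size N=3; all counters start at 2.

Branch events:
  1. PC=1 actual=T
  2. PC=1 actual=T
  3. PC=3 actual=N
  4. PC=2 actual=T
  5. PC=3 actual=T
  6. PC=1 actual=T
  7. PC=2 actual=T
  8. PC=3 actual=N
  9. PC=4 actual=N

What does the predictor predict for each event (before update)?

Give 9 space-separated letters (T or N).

Answer: T T T T N T T T T

Derivation:
Ev 1: PC=1 idx=1 pred=T actual=T -> ctr[1]=3
Ev 2: PC=1 idx=1 pred=T actual=T -> ctr[1]=3
Ev 3: PC=3 idx=0 pred=T actual=N -> ctr[0]=1
Ev 4: PC=2 idx=2 pred=T actual=T -> ctr[2]=3
Ev 5: PC=3 idx=0 pred=N actual=T -> ctr[0]=2
Ev 6: PC=1 idx=1 pred=T actual=T -> ctr[1]=3
Ev 7: PC=2 idx=2 pred=T actual=T -> ctr[2]=3
Ev 8: PC=3 idx=0 pred=T actual=N -> ctr[0]=1
Ev 9: PC=4 idx=1 pred=T actual=N -> ctr[1]=2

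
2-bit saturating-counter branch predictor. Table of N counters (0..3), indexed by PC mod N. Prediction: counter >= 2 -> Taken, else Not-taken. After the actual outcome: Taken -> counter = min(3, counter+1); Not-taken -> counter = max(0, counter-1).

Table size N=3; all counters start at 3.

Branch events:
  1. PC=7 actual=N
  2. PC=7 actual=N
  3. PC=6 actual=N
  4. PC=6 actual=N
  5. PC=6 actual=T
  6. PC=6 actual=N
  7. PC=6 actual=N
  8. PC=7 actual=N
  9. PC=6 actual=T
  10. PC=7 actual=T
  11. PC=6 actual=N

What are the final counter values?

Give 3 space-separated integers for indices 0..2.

Answer: 0 1 3

Derivation:
Ev 1: PC=7 idx=1 pred=T actual=N -> ctr[1]=2
Ev 2: PC=7 idx=1 pred=T actual=N -> ctr[1]=1
Ev 3: PC=6 idx=0 pred=T actual=N -> ctr[0]=2
Ev 4: PC=6 idx=0 pred=T actual=N -> ctr[0]=1
Ev 5: PC=6 idx=0 pred=N actual=T -> ctr[0]=2
Ev 6: PC=6 idx=0 pred=T actual=N -> ctr[0]=1
Ev 7: PC=6 idx=0 pred=N actual=N -> ctr[0]=0
Ev 8: PC=7 idx=1 pred=N actual=N -> ctr[1]=0
Ev 9: PC=6 idx=0 pred=N actual=T -> ctr[0]=1
Ev 10: PC=7 idx=1 pred=N actual=T -> ctr[1]=1
Ev 11: PC=6 idx=0 pred=N actual=N -> ctr[0]=0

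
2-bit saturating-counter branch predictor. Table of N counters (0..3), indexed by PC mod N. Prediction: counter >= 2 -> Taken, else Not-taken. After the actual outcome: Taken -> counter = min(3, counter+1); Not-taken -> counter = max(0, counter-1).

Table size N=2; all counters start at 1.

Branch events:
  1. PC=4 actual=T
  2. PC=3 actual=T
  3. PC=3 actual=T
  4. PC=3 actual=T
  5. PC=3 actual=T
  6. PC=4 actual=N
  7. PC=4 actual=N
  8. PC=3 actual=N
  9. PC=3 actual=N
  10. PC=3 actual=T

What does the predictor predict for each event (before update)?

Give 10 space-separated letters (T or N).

Answer: N N T T T T N T T N

Derivation:
Ev 1: PC=4 idx=0 pred=N actual=T -> ctr[0]=2
Ev 2: PC=3 idx=1 pred=N actual=T -> ctr[1]=2
Ev 3: PC=3 idx=1 pred=T actual=T -> ctr[1]=3
Ev 4: PC=3 idx=1 pred=T actual=T -> ctr[1]=3
Ev 5: PC=3 idx=1 pred=T actual=T -> ctr[1]=3
Ev 6: PC=4 idx=0 pred=T actual=N -> ctr[0]=1
Ev 7: PC=4 idx=0 pred=N actual=N -> ctr[0]=0
Ev 8: PC=3 idx=1 pred=T actual=N -> ctr[1]=2
Ev 9: PC=3 idx=1 pred=T actual=N -> ctr[1]=1
Ev 10: PC=3 idx=1 pred=N actual=T -> ctr[1]=2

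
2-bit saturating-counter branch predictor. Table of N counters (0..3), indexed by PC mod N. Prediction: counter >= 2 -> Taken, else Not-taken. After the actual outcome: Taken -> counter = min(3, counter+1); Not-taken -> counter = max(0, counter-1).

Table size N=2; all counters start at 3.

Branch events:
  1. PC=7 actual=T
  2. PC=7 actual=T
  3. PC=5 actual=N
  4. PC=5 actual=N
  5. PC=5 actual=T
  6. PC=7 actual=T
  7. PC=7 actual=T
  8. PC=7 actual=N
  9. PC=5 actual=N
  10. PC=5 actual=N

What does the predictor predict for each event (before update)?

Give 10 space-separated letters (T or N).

Answer: T T T T N T T T T N

Derivation:
Ev 1: PC=7 idx=1 pred=T actual=T -> ctr[1]=3
Ev 2: PC=7 idx=1 pred=T actual=T -> ctr[1]=3
Ev 3: PC=5 idx=1 pred=T actual=N -> ctr[1]=2
Ev 4: PC=5 idx=1 pred=T actual=N -> ctr[1]=1
Ev 5: PC=5 idx=1 pred=N actual=T -> ctr[1]=2
Ev 6: PC=7 idx=1 pred=T actual=T -> ctr[1]=3
Ev 7: PC=7 idx=1 pred=T actual=T -> ctr[1]=3
Ev 8: PC=7 idx=1 pred=T actual=N -> ctr[1]=2
Ev 9: PC=5 idx=1 pred=T actual=N -> ctr[1]=1
Ev 10: PC=5 idx=1 pred=N actual=N -> ctr[1]=0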